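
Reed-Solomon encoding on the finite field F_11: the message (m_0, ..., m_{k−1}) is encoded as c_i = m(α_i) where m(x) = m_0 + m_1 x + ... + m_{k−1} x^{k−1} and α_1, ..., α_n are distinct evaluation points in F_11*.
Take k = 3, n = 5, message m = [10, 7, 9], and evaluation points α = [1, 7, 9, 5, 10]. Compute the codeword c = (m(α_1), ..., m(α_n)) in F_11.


c = [4, 5, 10, 6, 1]

Message polynomial: m(x) = 10 + 7·x + 9·x^2 (mod 11).
For each evaluation point α_i, compute m(α_i) mod 11:
  α_1 = 1: Horner steps 9 → 5 → 4, so m(1) = 4.
  α_2 = 7: Horner steps 9 → 4 → 5, so m(7) = 5.
  α_3 = 9: Horner steps 9 → 0 → 10, so m(9) = 10.
  α_4 = 5: Horner steps 9 → 8 → 6, so m(5) = 6.
  α_5 = 10: Horner steps 9 → 9 → 1, so m(10) = 1.
Codeword c = [4, 5, 10, 6, 1] ∈ F_11^5.


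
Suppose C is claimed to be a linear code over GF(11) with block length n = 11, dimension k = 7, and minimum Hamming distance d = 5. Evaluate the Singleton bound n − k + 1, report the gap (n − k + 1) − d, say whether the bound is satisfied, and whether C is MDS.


Singleton RHS = n − k + 1 = 5, slack = 0, bound satisfied, MDS.

Singleton bound: d ≤ n − k + 1.
Here n = 11, k = 7, so n − k + 1 = 5.
Given d = 5, check d ≤ 5: YES.
Slack = (n − k + 1) − d = 0.
The code is MDS (slack = 0).
Description: the claimed parameters are [11, 7, 5]_11; such a code would be MDS (meets Singleton bound).


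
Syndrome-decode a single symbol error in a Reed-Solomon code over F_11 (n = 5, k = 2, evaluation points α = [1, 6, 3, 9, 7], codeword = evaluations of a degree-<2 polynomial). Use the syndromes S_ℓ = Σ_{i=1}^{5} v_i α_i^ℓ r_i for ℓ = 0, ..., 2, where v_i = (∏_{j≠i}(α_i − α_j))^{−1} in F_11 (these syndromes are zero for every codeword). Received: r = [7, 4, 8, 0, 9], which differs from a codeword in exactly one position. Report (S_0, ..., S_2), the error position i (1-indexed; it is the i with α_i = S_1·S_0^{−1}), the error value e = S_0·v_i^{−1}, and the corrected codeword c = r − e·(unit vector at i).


S = (3, 10, 4), error at position 5, error magnitude e = 10, c = [7, 4, 8, 0, 10].

Step 1: column multipliers v_i = (∏_{j≠i}(α_i − α_j))^{−1} mod 11.
  i = 1 (α = 1): (1−6)(1−3)(1−9)(1−7) = (−5)·(−2)·(−8)·(−6) = 480 ≡ 7, so v_1 = 7^{−1} = 8 (mod 11).
  i = 2 (α = 6): (6−1)(6−3)(6−9)(6−7) = 5·3·(−3)·(−1) = 45 ≡ 1, so v_2 = 1^{−1} = 1 (mod 11).
  i = 3 (α = 3): (3−1)(3−6)(3−9)(3−7) = 2·(−3)·(−6)·(−4) = −144 ≡ 10, so v_3 = 10^{−1} = 10 (mod 11).
  i = 4 (α = 9): (9−1)(9−6)(9−3)(9−7) = 8·3·6·2 = 288 ≡ 2, so v_4 = 2^{−1} = 6 (mod 11).
  i = 5 (α = 7): (7−1)(7−6)(7−3)(7−9) = 6·1·4·(−2) = −48 ≡ 7, so v_5 = 7^{−1} = 8 (mod 11).
  v = [8, 1, 10, 6, 8].
Step 2: syndromes of r = [7, 4, 8, 0, 9] (all sums mod 11).
  S_0 = Σ v_i r_i = 8·7 + 1·4 + 10·8 + 6·0 + 8·9 = 212 ≡ 3.
  S_1 = Σ v_i α_i r_i = 8·1·7 + 1·6·4 + 10·3·8 + 6·9·0 + 8·7·9 = 824 ≡ 10.
  α_i^2 mod 11 = [1, 3, 9, 4, 5].
  S_2 = Σ v_i α_i^2 r_i = 8·1·7 + 1·3·4 + 10·9·8 + 6·4·0 + 8·5·9 = 1148 ≡ 4.
  S = (3, 10, 4) ≠ 0, so r is not a codeword (an error is present).
Step 3: locate the error. For a single error e at position i, S_ℓ = v_i·e·α_i^ℓ, so α_err = S_1/S_0.
  S_0^{−1} = 3^{−1} = 4 (mod 11), so α_err = 10·4 = 40 ≡ 7 = α_5. Error position i = 5.
  Consistency check: S_2/S_1 = 4·10 = 40 ≡ 7 = α_err ✓ (single-error assumption holds).
Step 4: error magnitude e = S_0/v_5 = S_0·∏_{j≠5}(α_5 − α_j) = 3·7 = 21 ≡ 10 (mod 11).
Step 5: correct position 5: c_5 = r_5 − e = 9 − 10 ≡ 10 (mod 11). Hence c = [7, 4, 8, 0, 10].
  Check: interpolating c through the α_i gives m(x) = 1 + 6·x (degree < 2) with m(α_i) = c_i for every i, so c is indeed a codeword.


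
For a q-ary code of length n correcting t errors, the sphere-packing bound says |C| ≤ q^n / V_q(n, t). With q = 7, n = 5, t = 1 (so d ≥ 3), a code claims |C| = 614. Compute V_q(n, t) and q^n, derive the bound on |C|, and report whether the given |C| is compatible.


V_q(n, t) = 31, q^n = 16807, Hamming bound = 542, |C| = 614 > bound (violated).

Step 1: Compute V_q(n, t) = Σ_{j=0}^1 C(n, j) (q−1)^j.
  j = 0: C(5,0)·(6)^0 = 1·1 = 1.
  j = 1: C(5,1)·(6)^1 = 5·6 = 30.
  V_q(n, t) = 1 + 30 = 31.
Step 2: q^n = 7^5 = 16807.
Step 3: Hamming bound ⌊q^n / V_q(n,t)⌋ = ⌊16807/31⌋ = 542.
Step 4: Compare |C| = 614 to 542: violated.
The claimed |C| lies above the Hamming bound, so no 7-ary code of length 5 with d ≥ 3 can have 614 codewords.


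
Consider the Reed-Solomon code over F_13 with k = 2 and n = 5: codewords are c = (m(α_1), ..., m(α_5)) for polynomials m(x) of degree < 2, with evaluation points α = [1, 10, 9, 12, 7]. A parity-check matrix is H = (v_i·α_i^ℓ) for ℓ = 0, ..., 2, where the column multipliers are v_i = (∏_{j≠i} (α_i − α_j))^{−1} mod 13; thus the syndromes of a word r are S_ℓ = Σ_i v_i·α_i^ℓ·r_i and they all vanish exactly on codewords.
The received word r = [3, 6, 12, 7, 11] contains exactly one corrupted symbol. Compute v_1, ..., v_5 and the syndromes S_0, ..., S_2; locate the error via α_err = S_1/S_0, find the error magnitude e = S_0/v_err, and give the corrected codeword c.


S = (3, 3, 3), error at position 1, error magnitude e = 8, c = [8, 6, 12, 7, 11].

Step 1: column multipliers v_i = (∏_{j≠i}(α_i − α_j))^{−1} mod 13.
  i = 1 (α = 1): (1−10)(1−9)(1−12)(1−7) = (−9)·(−8)·(−11)·(−6) = 4752 ≡ 7, so v_1 = 7^{−1} = 2 (mod 13).
  i = 2 (α = 10): (10−1)(10−9)(10−12)(10−7) = 9·1·(−2)·3 = −54 ≡ 11, so v_2 = 11^{−1} = 6 (mod 13).
  i = 3 (α = 9): (9−1)(9−10)(9−12)(9−7) = 8·(−1)·(−3)·2 = 48 ≡ 9, so v_3 = 9^{−1} = 3 (mod 13).
  i = 4 (α = 12): (12−1)(12−10)(12−9)(12−7) = 11·2·3·5 = 330 ≡ 5, so v_4 = 5^{−1} = 8 (mod 13).
  i = 5 (α = 7): (7−1)(7−10)(7−9)(7−12) = 6·(−3)·(−2)·(−5) = −180 ≡ 2, so v_5 = 2^{−1} = 7 (mod 13).
  v = [2, 6, 3, 8, 7].
Step 2: syndromes of r = [3, 6, 12, 7, 11] (all sums mod 13).
  S_0 = Σ v_i r_i = 2·3 + 6·6 + 3·12 + 8·7 + 7·11 = 211 ≡ 3.
  S_1 = Σ v_i α_i r_i = 2·1·3 + 6·10·6 + 3·9·12 + 8·12·7 + 7·7·11 = 1901 ≡ 3.
  α_i^2 mod 13 = [1, 9, 3, 1, 10].
  S_2 = Σ v_i α_i^2 r_i = 2·1·3 + 6·9·6 + 3·3·12 + 8·1·7 + 7·10·11 = 1264 ≡ 3.
  S = (3, 3, 3) ≠ 0, so r is not a codeword (an error is present).
Step 3: locate the error. For a single error e at position i, S_ℓ = v_i·e·α_i^ℓ, so α_err = S_1/S_0.
  S_0^{−1} = 3^{−1} = 9 (mod 13), so α_err = 3·9 = 27 ≡ 1 = α_1. Error position i = 1.
  Consistency check: S_2/S_1 = 3·9 = 27 ≡ 1 = α_err ✓ (single-error assumption holds).
Step 4: error magnitude e = S_0/v_1 = S_0·∏_{j≠1}(α_1 − α_j) = 3·7 = 21 ≡ 8 (mod 13).
Step 5: correct position 1: c_1 = r_1 − e = 3 − 8 ≡ 8 (mod 13). Hence c = [8, 6, 12, 7, 11].
  Check: interpolating c through the α_i gives m(x) = 1 + 7·x (degree < 2) with m(α_i) = c_i for every i, so c is indeed a codeword.


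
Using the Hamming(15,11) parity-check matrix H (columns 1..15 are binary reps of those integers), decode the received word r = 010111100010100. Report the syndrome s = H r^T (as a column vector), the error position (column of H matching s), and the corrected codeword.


s = (0, 1, 0, 0)^T, error position = 4, corrected codeword c = 010011100010100

Compute s = H r^T mod 2 one row at a time:
  s_1 = 0 + 0 + 0 + 1 + 0 + 1 + 0 + 0 = 2 ≡ 0 (mod 2).
  s_2 = 1 + 1 + 1 + 1 + 0 + 1 + 0 + 0 = 5 ≡ 1 (mod 2).
  s_3 = 1 + 0 + 1 + 1 + 0 + 1 + 0 + 0 = 4 ≡ 0 (mod 2).
  s_4 = 0 + 0 + 1 + 1 + 0 + 1 + 1 + 0 = 4 ≡ 0 (mod 2).
s = (0, 1, 0, 0)^T — this equals column 4 of H (binary 0100), so error is at position 4.
Correct: flip bit 4 of r = 010111100010100 to get c = 010011100010100.


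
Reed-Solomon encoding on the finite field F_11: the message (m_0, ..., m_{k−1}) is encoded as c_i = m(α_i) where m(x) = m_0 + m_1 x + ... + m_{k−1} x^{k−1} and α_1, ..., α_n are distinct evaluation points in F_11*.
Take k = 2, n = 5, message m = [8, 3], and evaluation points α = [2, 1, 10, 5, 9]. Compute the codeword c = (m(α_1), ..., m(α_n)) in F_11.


c = [3, 0, 5, 1, 2]

Message polynomial: m(x) = 8 + 3·x (mod 11).
For each evaluation point α_i, compute m(α_i) mod 11:
  α_1 = 2: Horner steps 3 → 3, so m(2) = 3.
  α_2 = 1: Horner steps 3 → 0, so m(1) = 0.
  α_3 = 10: Horner steps 3 → 5, so m(10) = 5.
  α_4 = 5: Horner steps 3 → 1, so m(5) = 1.
  α_5 = 9: Horner steps 3 → 2, so m(9) = 2.
Codeword c = [3, 0, 5, 1, 2] ∈ F_11^5.


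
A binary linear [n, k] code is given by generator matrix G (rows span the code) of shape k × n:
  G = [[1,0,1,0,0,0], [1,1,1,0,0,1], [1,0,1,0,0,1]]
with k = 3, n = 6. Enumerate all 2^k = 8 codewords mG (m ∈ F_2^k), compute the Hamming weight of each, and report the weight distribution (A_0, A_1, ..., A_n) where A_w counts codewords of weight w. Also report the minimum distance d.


Weight distribution: A_0 = 1, A_1 = 2, A_2 = 2, A_3 = 2, A_4 = 1. Minimum distance d = 1.

Enumerate all 2^3 = 8 messages m ∈ F_2^3.
For each, compute codeword c = mG in F_2^6, then tally its weight.
  m = 000 → c = 000000, weight = 0.
  m = 100 → c = 101000, weight = 2.
  m = 010 → c = 111001, weight = 4.
  m = 110 → c = 010001, weight = 2.
  m = 001 → c = 101001, weight = 3.
  m = 101 → c = 000001, weight = 1.
  m = 011 → c = 010000, weight = 1.
  m = 111 → c = 111000, weight = 3.
Tally weights:
  weight 0: 1 codewords.
  weight 1: 2 codewords.
  weight 2: 2 codewords.
  weight 3: 2 codewords.
  weight 4: 1 codewords.
Minimum distance d = smallest w > 0 with A_w > 0 = 1.
Sanity: Σ A_w = 8 = 2^3 = 8 ✓.


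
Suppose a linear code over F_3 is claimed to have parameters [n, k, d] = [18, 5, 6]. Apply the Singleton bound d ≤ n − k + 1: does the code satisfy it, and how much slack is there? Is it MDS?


Singleton RHS = n − k + 1 = 14, slack = 8, bound satisfied, not MDS.

Singleton bound: d ≤ n − k + 1.
Here n = 18, k = 5, so n − k + 1 = 14.
Given d = 6, check d ≤ 14: YES.
Slack = (n − k + 1) − d = 8.
The code is NOT MDS (slack = 8 > 0).
Description: the claimed parameters are [18, 5, 6]_3; such a code would be non-MDS.


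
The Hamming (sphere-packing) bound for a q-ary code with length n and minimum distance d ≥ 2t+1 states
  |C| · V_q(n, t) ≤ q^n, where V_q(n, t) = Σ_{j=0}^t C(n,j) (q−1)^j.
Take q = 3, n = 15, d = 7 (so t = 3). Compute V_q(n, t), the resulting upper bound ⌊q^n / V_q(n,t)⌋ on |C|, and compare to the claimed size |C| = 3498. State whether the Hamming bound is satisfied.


V_q(n, t) = 4091, q^n = 14348907, Hamming bound = 3507, |C| = 3498 ≤ bound (satisfied).

Step 1: Compute V_q(n, t) = Σ_{j=0}^3 C(n, j) (q−1)^j.
  j = 0: C(15,0)·(2)^0 = 1·1 = 1.
  j = 1: C(15,1)·(2)^1 = 15·2 = 30.
  j = 2: C(15,2)·(2)^2 = 105·4 = 420.
  j = 3: C(15,3)·(2)^3 = 455·8 = 3640.
  V_q(n, t) = 1 + 30 + 420 + 3640 = 4091.
Step 2: q^n = 3^15 = 14348907.
Step 3: Hamming bound ⌊q^n / V_q(n,t)⌋ = ⌊14348907/4091⌋ = 3507.
Step 4: Compare |C| = 3498 to 3507: satisfied.
The claimed |C| lies below the Hamming bound.


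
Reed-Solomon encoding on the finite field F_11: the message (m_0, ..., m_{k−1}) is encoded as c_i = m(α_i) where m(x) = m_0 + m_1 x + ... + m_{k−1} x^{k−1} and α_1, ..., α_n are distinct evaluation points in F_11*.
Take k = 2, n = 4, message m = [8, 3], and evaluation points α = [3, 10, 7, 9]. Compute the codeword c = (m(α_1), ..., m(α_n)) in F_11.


c = [6, 5, 7, 2]

Message polynomial: m(x) = 8 + 3·x (mod 11).
For each evaluation point α_i, compute m(α_i) mod 11:
  α_1 = 3: Horner steps 3 → 6, so m(3) = 6.
  α_2 = 10: Horner steps 3 → 5, so m(10) = 5.
  α_3 = 7: Horner steps 3 → 7, so m(7) = 7.
  α_4 = 9: Horner steps 3 → 2, so m(9) = 2.
Codeword c = [6, 5, 7, 2] ∈ F_11^4.


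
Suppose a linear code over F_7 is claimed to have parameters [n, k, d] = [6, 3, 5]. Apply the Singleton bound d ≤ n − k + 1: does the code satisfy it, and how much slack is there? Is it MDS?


Singleton RHS = n − k + 1 = 4, slack = -1, bound violated (no such code; not MDS).

Singleton bound: d ≤ n − k + 1.
Here n = 6, k = 3, so n − k + 1 = 4.
Given d = 5, check d ≤ 4: NO.
Slack = (n − k + 1) − d = -1.
The slack is negative: d = 5 exceeds n − k + 1 = 4 by 1, so the Singleton bound is violated and no linear [6, 3, 5]_7 code can exist. In particular it is not MDS (MDS requires d = n − k + 1 exactly).
Description: the claimed parameters are [6, 3, 5]_7; such a code would be impossible (violates the Singleton bound).


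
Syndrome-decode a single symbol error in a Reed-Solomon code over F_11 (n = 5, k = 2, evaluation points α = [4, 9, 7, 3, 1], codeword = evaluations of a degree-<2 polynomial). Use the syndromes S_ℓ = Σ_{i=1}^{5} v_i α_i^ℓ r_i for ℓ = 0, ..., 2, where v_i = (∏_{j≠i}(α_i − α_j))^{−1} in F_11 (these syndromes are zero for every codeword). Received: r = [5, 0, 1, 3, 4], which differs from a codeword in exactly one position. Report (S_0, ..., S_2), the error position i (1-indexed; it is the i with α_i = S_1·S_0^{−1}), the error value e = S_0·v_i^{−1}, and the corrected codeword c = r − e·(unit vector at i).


S = (8, 10, 7), error at position 1, error magnitude e = 8, c = [8, 0, 1, 3, 4].

Step 1: column multipliers v_i = (∏_{j≠i}(α_i − α_j))^{−1} mod 11.
  i = 1 (α = 4): (4−9)(4−7)(4−3)(4−1) = (−5)·(−3)·1·3 = 45 ≡ 1, so v_1 = 1^{−1} = 1 (mod 11).
  i = 2 (α = 9): (9−4)(9−7)(9−3)(9−1) = 5·2·6·8 = 480 ≡ 7, so v_2 = 7^{−1} = 8 (mod 11).
  i = 3 (α = 7): (7−4)(7−9)(7−3)(7−1) = 3·(−2)·4·6 = −144 ≡ 10, so v_3 = 10^{−1} = 10 (mod 11).
  i = 4 (α = 3): (3−4)(3−9)(3−7)(3−1) = (−1)·(−6)·(−4)·2 = −48 ≡ 7, so v_4 = 7^{−1} = 8 (mod 11).
  i = 5 (α = 1): (1−4)(1−9)(1−7)(1−3) = (−3)·(−8)·(−6)·(−2) = 288 ≡ 2, so v_5 = 2^{−1} = 6 (mod 11).
  v = [1, 8, 10, 8, 6].
Step 2: syndromes of r = [5, 0, 1, 3, 4] (all sums mod 11).
  S_0 = Σ v_i r_i = 1·5 + 8·0 + 10·1 + 8·3 + 6·4 = 63 ≡ 8.
  S_1 = Σ v_i α_i r_i = 1·4·5 + 8·9·0 + 10·7·1 + 8·3·3 + 6·1·4 = 186 ≡ 10.
  α_i^2 mod 11 = [5, 4, 5, 9, 1].
  S_2 = Σ v_i α_i^2 r_i = 1·5·5 + 8·4·0 + 10·5·1 + 8·9·3 + 6·1·4 = 315 ≡ 7.
  S = (8, 10, 7) ≠ 0, so r is not a codeword (an error is present).
Step 3: locate the error. For a single error e at position i, S_ℓ = v_i·e·α_i^ℓ, so α_err = S_1/S_0.
  S_0^{−1} = 8^{−1} = 7 (mod 11), so α_err = 10·7 = 70 ≡ 4 = α_1. Error position i = 1.
  Consistency check: S_2/S_1 = 7·10 = 70 ≡ 4 = α_err ✓ (single-error assumption holds).
Step 4: error magnitude e = S_0/v_1 = S_0·∏_{j≠1}(α_1 − α_j) = 8·1 = 8 ≡ 8 (mod 11).
Step 5: correct position 1: c_1 = r_1 − e = 5 − 8 ≡ 8 (mod 11). Hence c = [8, 0, 1, 3, 4].
  Check: interpolating c through the α_i gives m(x) = 10 + 5·x (degree < 2) with m(α_i) = c_i for every i, so c is indeed a codeword.


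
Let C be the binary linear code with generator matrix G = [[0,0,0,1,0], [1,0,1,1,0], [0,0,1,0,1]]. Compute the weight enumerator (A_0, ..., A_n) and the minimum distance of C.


Weight distribution: A_0 = 1, A_1 = 1, A_2 = 3, A_3 = 3. Minimum distance d = 1.

Enumerate all 2^3 = 8 messages m ∈ F_2^3.
For each, compute codeword c = mG in F_2^5, then tally its weight.
  m = 000 → c = 00000, weight = 0.
  m = 100 → c = 00010, weight = 1.
  m = 010 → c = 10110, weight = 3.
  m = 110 → c = 10100, weight = 2.
  m = 001 → c = 00101, weight = 2.
  m = 101 → c = 00111, weight = 3.
  m = 011 → c = 10011, weight = 3.
  m = 111 → c = 10001, weight = 2.
Tally weights:
  weight 0: 1 codewords.
  weight 1: 1 codewords.
  weight 2: 3 codewords.
  weight 3: 3 codewords.
Minimum distance d = smallest w > 0 with A_w > 0 = 1.
Sanity: Σ A_w = 8 = 2^3 = 8 ✓.


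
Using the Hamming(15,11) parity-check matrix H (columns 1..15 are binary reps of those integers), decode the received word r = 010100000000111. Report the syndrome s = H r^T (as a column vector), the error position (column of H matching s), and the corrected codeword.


s = (1, 0, 1, 0)^T, error position = 10, corrected codeword c = 010100000100111

Compute s = H r^T mod 2 one row at a time:
  s_1 = 0 + 0 + 0 + 0 + 0 + 1 + 1 + 1 = 3 ≡ 1 (mod 2).
  s_2 = 1 + 0 + 0 + 0 + 0 + 1 + 1 + 1 = 4 ≡ 0 (mod 2).
  s_3 = 1 + 0 + 0 + 0 + 0 + 0 + 1 + 1 = 3 ≡ 1 (mod 2).
  s_4 = 0 + 0 + 0 + 0 + 0 + 0 + 1 + 1 = 2 ≡ 0 (mod 2).
s = (1, 0, 1, 0)^T — this equals column 10 of H (binary 1010), so error is at position 10.
Correct: flip bit 10 of r = 010100000000111 to get c = 010100000100111.


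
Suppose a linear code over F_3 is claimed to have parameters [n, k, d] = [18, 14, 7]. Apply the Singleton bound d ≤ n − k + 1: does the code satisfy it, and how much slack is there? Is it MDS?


Singleton RHS = n − k + 1 = 5, slack = -2, bound violated (no such code; not MDS).

Singleton bound: d ≤ n − k + 1.
Here n = 18, k = 14, so n − k + 1 = 5.
Given d = 7, check d ≤ 5: NO.
Slack = (n − k + 1) − d = -2.
The slack is negative: d = 7 exceeds n − k + 1 = 5 by 2, so the Singleton bound is violated and no linear [18, 14, 7]_3 code can exist. In particular it is not MDS (MDS requires d = n − k + 1 exactly).
Description: the claimed parameters are [18, 14, 7]_3; such a code would be impossible (violates the Singleton bound).


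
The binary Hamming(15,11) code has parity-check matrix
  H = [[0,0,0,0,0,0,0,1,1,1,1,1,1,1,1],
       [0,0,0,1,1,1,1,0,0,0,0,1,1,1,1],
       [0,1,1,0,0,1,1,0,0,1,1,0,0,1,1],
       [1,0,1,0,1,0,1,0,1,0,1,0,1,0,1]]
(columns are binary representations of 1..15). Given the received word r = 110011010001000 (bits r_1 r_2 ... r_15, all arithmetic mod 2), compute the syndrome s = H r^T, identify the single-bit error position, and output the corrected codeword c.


s = (0, 1, 0, 0)^T, error position = 4, corrected codeword c = 110111010001000

Compute s = H r^T mod 2 one row at a time:
  s_1 = 1 + 0 + 0 + 0 + 1 + 0 + 0 + 0 = 2 ≡ 0 (mod 2).
  s_2 = 0 + 1 + 1 + 0 + 1 + 0 + 0 + 0 = 3 ≡ 1 (mod 2).
  s_3 = 1 + 0 + 1 + 0 + 0 + 0 + 0 + 0 = 2 ≡ 0 (mod 2).
  s_4 = 1 + 0 + 1 + 0 + 0 + 0 + 0 + 0 = 2 ≡ 0 (mod 2).
s = (0, 1, 0, 0)^T — this equals column 4 of H (binary 0100), so error is at position 4.
Correct: flip bit 4 of r = 110011010001000 to get c = 110111010001000.


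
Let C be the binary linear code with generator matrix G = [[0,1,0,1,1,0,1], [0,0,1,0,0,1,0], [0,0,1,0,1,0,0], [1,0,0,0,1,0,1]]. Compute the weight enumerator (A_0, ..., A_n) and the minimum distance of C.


Weight distribution: A_0 = 1, A_2 = 3, A_3 = 4, A_4 = 3, A_5 = 4, A_6 = 1. Minimum distance d = 2.

Enumerate all 2^4 = 16 messages m ∈ F_2^4.
For each, compute codeword c = mG in F_2^7, then tally its weight.
  m = 0000 → c = 0000000, weight = 0.
  m = 1000 → c = 0101101, weight = 4.
  m = 0100 → c = 0010010, weight = 2.
  m = 1100 → c = 0111111, weight = 6.
  m = 0010 → c = 0010100, weight = 2.
  m = 1010 → c = 0111001, weight = 4.
  m = 0110 → c = 0000110, weight = 2.
  m = 1110 → c = 0101011, weight = 4.
  m = 0001 → c = 1000101, weight = 3.
  m = 1001 → c = 1101000, weight = 3.
  m = 0101 → c = 1010111, weight = 5.
  m = 1101 → c = 1111010, weight = 5.
  m = 0011 → c = 1010001, weight = 3.
  m = 1011 → c = 1111100, weight = 5.
  m = 0111 → c = 1000011, weight = 3.
  m = 1111 → c = 1101110, weight = 5.
Tally weights:
  weight 0: 1 codewords.
  weight 2: 3 codewords.
  weight 3: 4 codewords.
  weight 4: 3 codewords.
  weight 5: 4 codewords.
  weight 6: 1 codewords.
Minimum distance d = smallest w > 0 with A_w > 0 = 2.
Sanity: Σ A_w = 16 = 2^4 = 16 ✓.


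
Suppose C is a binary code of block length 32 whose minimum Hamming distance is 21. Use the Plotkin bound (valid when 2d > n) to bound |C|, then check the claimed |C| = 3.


Plotkin bound M ≤ 4; given |C| = 3 ≤ bound (satisfied).

Check applicability: 2d = 42, n = 32.
2d − n = 10 > 0, so Plotkin applies.
Compute d/(2d−n) = 21/10 ≈ 2.1000.
⌊d/(2d−n)⌋ = 2.
Plotkin bound: M ≤ 2·2 = 4.
Given |C| = 3, check: satisfied.
This |C| is below the Plotkin bound.


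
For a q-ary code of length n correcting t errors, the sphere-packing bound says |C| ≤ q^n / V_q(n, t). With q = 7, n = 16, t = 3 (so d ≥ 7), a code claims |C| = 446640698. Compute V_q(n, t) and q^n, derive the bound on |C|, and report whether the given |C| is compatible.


V_q(n, t) = 125377, q^n = 33232930569601, Hamming bound = 265064011, |C| = 446640698 > bound (violated).

Step 1: Compute V_q(n, t) = Σ_{j=0}^3 C(n, j) (q−1)^j.
  j = 0: C(16,0)·(6)^0 = 1·1 = 1.
  j = 1: C(16,1)·(6)^1 = 16·6 = 96.
  j = 2: C(16,2)·(6)^2 = 120·36 = 4320.
  j = 3: C(16,3)·(6)^3 = 560·216 = 120960.
  V_q(n, t) = 1 + 96 + 4320 + 120960 = 125377.
Step 2: q^n = 7^16 = 33232930569601.
Step 3: Hamming bound ⌊q^n / V_q(n,t)⌋ = ⌊33232930569601/125377⌋ = 265064011.
Step 4: Compare |C| = 446640698 to 265064011: violated.
The claimed |C| lies above the Hamming bound, so no 7-ary code of length 16 with d ≥ 7 can have 446640698 codewords.


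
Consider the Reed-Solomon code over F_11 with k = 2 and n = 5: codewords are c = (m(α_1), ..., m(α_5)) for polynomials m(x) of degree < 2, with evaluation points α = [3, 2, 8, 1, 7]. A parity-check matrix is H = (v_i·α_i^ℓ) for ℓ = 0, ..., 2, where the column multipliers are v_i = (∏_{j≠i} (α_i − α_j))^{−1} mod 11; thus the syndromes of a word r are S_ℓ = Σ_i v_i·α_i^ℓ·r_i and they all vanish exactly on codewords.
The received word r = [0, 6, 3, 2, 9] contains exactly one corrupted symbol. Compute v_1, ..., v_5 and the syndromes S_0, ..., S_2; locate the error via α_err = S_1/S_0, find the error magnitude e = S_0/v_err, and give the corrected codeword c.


S = (8, 8, 8), error at position 4, error magnitude e = 1, c = [0, 6, 3, 1, 9].

Step 1: column multipliers v_i = (∏_{j≠i}(α_i − α_j))^{−1} mod 11.
  i = 1 (α = 3): (3−2)(3−8)(3−1)(3−7) = 1·(−5)·2·(−4) = 40 ≡ 7, so v_1 = 7^{−1} = 8 (mod 11).
  i = 2 (α = 2): (2−3)(2−8)(2−1)(2−7) = (−1)·(−6)·1·(−5) = −30 ≡ 3, so v_2 = 3^{−1} = 4 (mod 11).
  i = 3 (α = 8): (8−3)(8−2)(8−1)(8−7) = 5·6·7·1 = 210 ≡ 1, so v_3 = 1^{−1} = 1 (mod 11).
  i = 4 (α = 1): (1−3)(1−2)(1−8)(1−7) = (−2)·(−1)·(−7)·(−6) = 84 ≡ 7, so v_4 = 7^{−1} = 8 (mod 11).
  i = 5 (α = 7): (7−3)(7−2)(7−8)(7−1) = 4·5·(−1)·6 = −120 ≡ 1, so v_5 = 1^{−1} = 1 (mod 11).
  v = [8, 4, 1, 8, 1].
Step 2: syndromes of r = [0, 6, 3, 2, 9] (all sums mod 11).
  S_0 = Σ v_i r_i = 8·0 + 4·6 + 1·3 + 8·2 + 1·9 = 52 ≡ 8.
  S_1 = Σ v_i α_i r_i = 8·3·0 + 4·2·6 + 1·8·3 + 8·1·2 + 1·7·9 = 151 ≡ 8.
  α_i^2 mod 11 = [9, 4, 9, 1, 5].
  S_2 = Σ v_i α_i^2 r_i = 8·9·0 + 4·4·6 + 1·9·3 + 8·1·2 + 1·5·9 = 184 ≡ 8.
  S = (8, 8, 8) ≠ 0, so r is not a codeword (an error is present).
Step 3: locate the error. For a single error e at position i, S_ℓ = v_i·e·α_i^ℓ, so α_err = S_1/S_0.
  S_0^{−1} = 8^{−1} = 7 (mod 11), so α_err = 8·7 = 56 ≡ 1 = α_4. Error position i = 4.
  Consistency check: S_2/S_1 = 8·7 = 56 ≡ 1 = α_err ✓ (single-error assumption holds).
Step 4: error magnitude e = S_0/v_4 = S_0·∏_{j≠4}(α_4 − α_j) = 8·7 = 56 ≡ 1 (mod 11).
Step 5: correct position 4: c_4 = r_4 − e = 2 − 1 ≡ 1 (mod 11). Hence c = [0, 6, 3, 1, 9].
  Check: interpolating c through the α_i gives m(x) = 7 + 5·x (degree < 2) with m(α_i) = c_i for every i, so c is indeed a codeword.


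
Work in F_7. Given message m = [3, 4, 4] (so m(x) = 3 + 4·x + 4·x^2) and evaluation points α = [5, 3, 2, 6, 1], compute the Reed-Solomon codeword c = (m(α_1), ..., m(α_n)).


c = [4, 2, 6, 3, 4]

Message polynomial: m(x) = 3 + 4·x + 4·x^2 (mod 7).
For each evaluation point α_i, compute m(α_i) mod 7:
  α_1 = 5: Horner steps 4 → 3 → 4, so m(5) = 4.
  α_2 = 3: Horner steps 4 → 2 → 2, so m(3) = 2.
  α_3 = 2: Horner steps 4 → 5 → 6, so m(2) = 6.
  α_4 = 6: Horner steps 4 → 0 → 3, so m(6) = 3.
  α_5 = 1: Horner steps 4 → 1 → 4, so m(1) = 4.
Codeword c = [4, 2, 6, 3, 4] ∈ F_7^5.


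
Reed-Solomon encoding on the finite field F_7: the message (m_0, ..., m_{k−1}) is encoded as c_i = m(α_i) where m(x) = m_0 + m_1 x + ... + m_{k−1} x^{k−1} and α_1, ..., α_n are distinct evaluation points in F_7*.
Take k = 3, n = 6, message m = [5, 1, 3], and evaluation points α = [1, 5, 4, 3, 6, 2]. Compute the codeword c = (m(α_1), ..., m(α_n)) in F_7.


c = [2, 1, 1, 0, 0, 5]

Message polynomial: m(x) = 5 + 1·x + 3·x^2 (mod 7).
For each evaluation point α_i, compute m(α_i) mod 7:
  α_1 = 1: Horner steps 3 → 4 → 2, so m(1) = 2.
  α_2 = 5: Horner steps 3 → 2 → 1, so m(5) = 1.
  α_3 = 4: Horner steps 3 → 6 → 1, so m(4) = 1.
  α_4 = 3: Horner steps 3 → 3 → 0, so m(3) = 0.
  α_5 = 6: Horner steps 3 → 5 → 0, so m(6) = 0.
  α_6 = 2: Horner steps 3 → 0 → 5, so m(2) = 5.
Codeword c = [2, 1, 1, 0, 0, 5] ∈ F_7^6.


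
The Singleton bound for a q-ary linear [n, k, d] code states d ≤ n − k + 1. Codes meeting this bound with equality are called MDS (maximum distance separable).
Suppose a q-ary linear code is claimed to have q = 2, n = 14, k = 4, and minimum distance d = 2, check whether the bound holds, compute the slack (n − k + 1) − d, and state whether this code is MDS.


Singleton RHS = n − k + 1 = 11, slack = 9, bound satisfied, not MDS.

Singleton bound: d ≤ n − k + 1.
Here n = 14, k = 4, so n − k + 1 = 11.
Given d = 2, check d ≤ 11: YES.
Slack = (n − k + 1) − d = 9.
The code is NOT MDS (slack = 9 > 0).
Description: the claimed parameters are [14, 4, 2]_2; such a code would be non-MDS.


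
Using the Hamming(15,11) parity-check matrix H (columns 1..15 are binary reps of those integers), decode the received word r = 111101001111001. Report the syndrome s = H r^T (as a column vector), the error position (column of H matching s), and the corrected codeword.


s = (1, 0, 0, 1)^T, error position = 9, corrected codeword c = 111101000111001

Compute s = H r^T mod 2 one row at a time:
  s_1 = 0 + 1 + 1 + 1 + 1 + 0 + 0 + 1 = 5 ≡ 1 (mod 2).
  s_2 = 1 + 0 + 1 + 0 + 1 + 0 + 0 + 1 = 4 ≡ 0 (mod 2).
  s_3 = 1 + 1 + 1 + 0 + 1 + 1 + 0 + 1 = 6 ≡ 0 (mod 2).
  s_4 = 1 + 1 + 0 + 0 + 1 + 1 + 0 + 1 = 5 ≡ 1 (mod 2).
s = (1, 0, 0, 1)^T — this equals column 9 of H (binary 1001), so error is at position 9.
Correct: flip bit 9 of r = 111101001111001 to get c = 111101000111001.


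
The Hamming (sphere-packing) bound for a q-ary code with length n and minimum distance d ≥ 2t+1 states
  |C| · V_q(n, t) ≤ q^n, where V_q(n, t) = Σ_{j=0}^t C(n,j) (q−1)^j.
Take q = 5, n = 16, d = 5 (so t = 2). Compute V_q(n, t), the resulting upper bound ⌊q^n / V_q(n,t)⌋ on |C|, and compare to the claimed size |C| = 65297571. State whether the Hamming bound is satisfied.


V_q(n, t) = 1985, q^n = 152587890625, Hamming bound = 76870473, |C| = 65297571 ≤ bound (satisfied).

Step 1: Compute V_q(n, t) = Σ_{j=0}^2 C(n, j) (q−1)^j.
  j = 0: C(16,0)·(4)^0 = 1·1 = 1.
  j = 1: C(16,1)·(4)^1 = 16·4 = 64.
  j = 2: C(16,2)·(4)^2 = 120·16 = 1920.
  V_q(n, t) = 1 + 64 + 1920 = 1985.
Step 2: q^n = 5^16 = 152587890625.
Step 3: Hamming bound ⌊q^n / V_q(n,t)⌋ = ⌊152587890625/1985⌋ = 76870473.
Step 4: Compare |C| = 65297571 to 76870473: satisfied.
The claimed |C| lies below the Hamming bound.


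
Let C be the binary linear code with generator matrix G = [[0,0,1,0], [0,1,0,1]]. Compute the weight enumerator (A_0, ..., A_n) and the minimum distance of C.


Weight distribution: A_0 = 1, A_1 = 1, A_2 = 1, A_3 = 1. Minimum distance d = 1.

Enumerate all 2^2 = 4 messages m ∈ F_2^2.
For each, compute codeword c = mG in F_2^4, then tally its weight.
  m = 00 → c = 0000, weight = 0.
  m = 10 → c = 0010, weight = 1.
  m = 01 → c = 0101, weight = 2.
  m = 11 → c = 0111, weight = 3.
Tally weights:
  weight 0: 1 codewords.
  weight 1: 1 codewords.
  weight 2: 1 codewords.
  weight 3: 1 codewords.
Minimum distance d = smallest w > 0 with A_w > 0 = 1.
Sanity: Σ A_w = 4 = 2^2 = 4 ✓.


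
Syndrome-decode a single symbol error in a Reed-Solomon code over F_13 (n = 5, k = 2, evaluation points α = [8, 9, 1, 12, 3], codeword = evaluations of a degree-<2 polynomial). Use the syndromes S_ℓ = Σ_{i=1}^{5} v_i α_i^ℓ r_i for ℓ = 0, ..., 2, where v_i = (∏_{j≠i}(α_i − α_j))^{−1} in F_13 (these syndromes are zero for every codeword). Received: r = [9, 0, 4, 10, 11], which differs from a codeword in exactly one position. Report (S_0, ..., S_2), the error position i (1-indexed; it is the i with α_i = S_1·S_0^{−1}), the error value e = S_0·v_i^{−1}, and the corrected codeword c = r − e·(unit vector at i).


S = (6, 2, 5), error at position 2, error magnitude e = 7, c = [9, 6, 4, 10, 11].

Step 1: column multipliers v_i = (∏_{j≠i}(α_i − α_j))^{−1} mod 13.
  i = 1 (α = 8): (8−9)(8−1)(8−12)(8−3) = (−1)·7·(−4)·5 = 140 ≡ 10, so v_1 = 10^{−1} = 4 (mod 13).
  i = 2 (α = 9): (9−8)(9−1)(9−12)(9−3) = 1·8·(−3)·6 = −144 ≡ 12, so v_2 = 12^{−1} = 12 (mod 13).
  i = 3 (α = 1): (1−8)(1−9)(1−12)(1−3) = (−7)·(−8)·(−11)·(−2) = 1232 ≡ 10, so v_3 = 10^{−1} = 4 (mod 13).
  i = 4 (α = 12): (12−8)(12−9)(12−1)(12−3) = 4·3·11·9 = 1188 ≡ 5, so v_4 = 5^{−1} = 8 (mod 13).
  i = 5 (α = 3): (3−8)(3−9)(3−1)(3−12) = (−5)·(−6)·2·(−9) = −540 ≡ 6, so v_5 = 6^{−1} = 11 (mod 13).
  v = [4, 12, 4, 8, 11].
Step 2: syndromes of r = [9, 0, 4, 10, 11] (all sums mod 13).
  S_0 = Σ v_i r_i = 4·9 + 12·0 + 4·4 + 8·10 + 11·11 = 253 ≡ 6.
  S_1 = Σ v_i α_i r_i = 4·8·9 + 12·9·0 + 4·1·4 + 8·12·10 + 11·3·11 = 1627 ≡ 2.
  α_i^2 mod 13 = [12, 3, 1, 1, 9].
  S_2 = Σ v_i α_i^2 r_i = 4·12·9 + 12·3·0 + 4·1·4 + 8·1·10 + 11·9·11 = 1617 ≡ 5.
  S = (6, 2, 5) ≠ 0, so r is not a codeword (an error is present).
Step 3: locate the error. For a single error e at position i, S_ℓ = v_i·e·α_i^ℓ, so α_err = S_1/S_0.
  S_0^{−1} = 6^{−1} = 11 (mod 13), so α_err = 2·11 = 22 ≡ 9 = α_2. Error position i = 2.
  Consistency check: S_2/S_1 = 5·7 = 35 ≡ 9 = α_err ✓ (single-error assumption holds).
Step 4: error magnitude e = S_0/v_2 = S_0·∏_{j≠2}(α_2 − α_j) = 6·12 = 72 ≡ 7 (mod 13).
Step 5: correct position 2: c_2 = r_2 − e = 0 − 7 ≡ 6 (mod 13). Hence c = [9, 6, 4, 10, 11].
  Check: interpolating c through the α_i gives m(x) = 7 + 10·x (degree < 2) with m(α_i) = c_i for every i, so c is indeed a codeword.


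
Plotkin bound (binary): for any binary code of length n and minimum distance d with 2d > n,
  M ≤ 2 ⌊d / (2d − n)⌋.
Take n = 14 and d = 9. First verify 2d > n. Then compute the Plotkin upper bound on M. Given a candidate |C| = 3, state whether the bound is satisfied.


Plotkin bound M ≤ 4; given |C| = 3 ≤ bound (satisfied).

Check applicability: 2d = 18, n = 14.
2d − n = 4 > 0, so Plotkin applies.
Compute d/(2d−n) = 9/4 ≈ 2.2500.
⌊d/(2d−n)⌋ = 2.
Plotkin bound: M ≤ 2·2 = 4.
Given |C| = 3, check: satisfied.
This |C| is below the Plotkin bound.


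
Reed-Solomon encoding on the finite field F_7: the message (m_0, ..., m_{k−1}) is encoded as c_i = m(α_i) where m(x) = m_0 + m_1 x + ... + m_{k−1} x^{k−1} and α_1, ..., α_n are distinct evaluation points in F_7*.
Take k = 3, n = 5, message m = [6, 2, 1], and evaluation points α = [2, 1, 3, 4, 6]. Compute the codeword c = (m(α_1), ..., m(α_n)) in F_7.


c = [0, 2, 0, 2, 5]

Message polynomial: m(x) = 6 + 2·x + 1·x^2 (mod 7).
For each evaluation point α_i, compute m(α_i) mod 7:
  α_1 = 2: Horner steps 1 → 4 → 0, so m(2) = 0.
  α_2 = 1: Horner steps 1 → 3 → 2, so m(1) = 2.
  α_3 = 3: Horner steps 1 → 5 → 0, so m(3) = 0.
  α_4 = 4: Horner steps 1 → 6 → 2, so m(4) = 2.
  α_5 = 6: Horner steps 1 → 1 → 5, so m(6) = 5.
Codeword c = [0, 2, 0, 2, 5] ∈ F_7^5.


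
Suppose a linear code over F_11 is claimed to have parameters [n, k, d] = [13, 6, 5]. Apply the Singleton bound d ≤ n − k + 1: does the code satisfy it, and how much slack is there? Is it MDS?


Singleton RHS = n − k + 1 = 8, slack = 3, bound satisfied, not MDS.

Singleton bound: d ≤ n − k + 1.
Here n = 13, k = 6, so n − k + 1 = 8.
Given d = 5, check d ≤ 8: YES.
Slack = (n − k + 1) − d = 3.
The code is NOT MDS (slack = 3 > 0).
Description: the claimed parameters are [13, 6, 5]_11; such a code would be non-MDS.


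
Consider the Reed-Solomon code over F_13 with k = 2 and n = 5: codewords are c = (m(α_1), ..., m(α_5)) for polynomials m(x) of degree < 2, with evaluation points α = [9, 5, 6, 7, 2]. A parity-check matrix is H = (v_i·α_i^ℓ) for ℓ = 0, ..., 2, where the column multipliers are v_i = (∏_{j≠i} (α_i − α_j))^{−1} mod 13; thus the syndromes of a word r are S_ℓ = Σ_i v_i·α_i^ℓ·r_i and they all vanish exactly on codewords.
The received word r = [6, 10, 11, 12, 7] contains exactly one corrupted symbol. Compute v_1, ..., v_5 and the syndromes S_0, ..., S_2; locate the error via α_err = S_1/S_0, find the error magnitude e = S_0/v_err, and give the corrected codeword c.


S = (8, 7, 11), error at position 1, error magnitude e = 5, c = [1, 10, 11, 12, 7].

Step 1: column multipliers v_i = (∏_{j≠i}(α_i − α_j))^{−1} mod 13.
  i = 1 (α = 9): (9−5)(9−6)(9−7)(9−2) = 4·3·2·7 = 168 ≡ 12, so v_1 = 12^{−1} = 12 (mod 13).
  i = 2 (α = 5): (5−9)(5−6)(5−7)(5−2) = (−4)·(−1)·(−2)·3 = −24 ≡ 2, so v_2 = 2^{−1} = 7 (mod 13).
  i = 3 (α = 6): (6−9)(6−5)(6−7)(6−2) = (−3)·1·(−1)·4 = 12 ≡ 12, so v_3 = 12^{−1} = 12 (mod 13).
  i = 4 (α = 7): (7−9)(7−5)(7−6)(7−2) = (−2)·2·1·5 = −20 ≡ 6, so v_4 = 6^{−1} = 11 (mod 13).
  i = 5 (α = 2): (2−9)(2−5)(2−6)(2−7) = (−7)·(−3)·(−4)·(−5) = 420 ≡ 4, so v_5 = 4^{−1} = 10 (mod 13).
  v = [12, 7, 12, 11, 10].
Step 2: syndromes of r = [6, 10, 11, 12, 7] (all sums mod 13).
  S_0 = Σ v_i r_i = 12·6 + 7·10 + 12·11 + 11·12 + 10·7 = 476 ≡ 8.
  S_1 = Σ v_i α_i r_i = 12·9·6 + 7·5·10 + 12·6·11 + 11·7·12 + 10·2·7 = 2854 ≡ 7.
  α_i^2 mod 13 = [3, 12, 10, 10, 4].
  S_2 = Σ v_i α_i^2 r_i = 12·3·6 + 7·12·10 + 12·10·11 + 11·10·12 + 10·4·7 = 3976 ≡ 11.
  S = (8, 7, 11) ≠ 0, so r is not a codeword (an error is present).
Step 3: locate the error. For a single error e at position i, S_ℓ = v_i·e·α_i^ℓ, so α_err = S_1/S_0.
  S_0^{−1} = 8^{−1} = 5 (mod 13), so α_err = 7·5 = 35 ≡ 9 = α_1. Error position i = 1.
  Consistency check: S_2/S_1 = 11·2 = 22 ≡ 9 = α_err ✓ (single-error assumption holds).
Step 4: error magnitude e = S_0/v_1 = S_0·∏_{j≠1}(α_1 − α_j) = 8·12 = 96 ≡ 5 (mod 13).
Step 5: correct position 1: c_1 = r_1 − e = 6 − 5 ≡ 1 (mod 13). Hence c = [1, 10, 11, 12, 7].
  Check: interpolating c through the α_i gives m(x) = 5 + 1·x (degree < 2) with m(α_i) = c_i for every i, so c is indeed a codeword.


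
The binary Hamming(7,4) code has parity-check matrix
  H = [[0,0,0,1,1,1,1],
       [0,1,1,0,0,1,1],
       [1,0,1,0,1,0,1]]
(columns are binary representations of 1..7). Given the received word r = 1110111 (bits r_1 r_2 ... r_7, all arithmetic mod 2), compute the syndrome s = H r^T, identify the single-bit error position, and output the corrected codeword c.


s = (1, 0, 0)^T, error position = 4, corrected codeword c = 1111111

Compute s = H r^T mod 2 one row at a time:
  s_1 = 0 + 1 + 1 + 1 = 3 ≡ 1 (mod 2).
  s_2 = 1 + 1 + 1 + 1 = 4 ≡ 0 (mod 2).
  s_3 = 1 + 1 + 1 + 1 = 4 ≡ 0 (mod 2).
s = (1, 0, 0)^T — this equals column 4 of H (binary 100), so error is at position 4.
Correct: flip bit 4 of r = 1110111 to get c = 1111111.


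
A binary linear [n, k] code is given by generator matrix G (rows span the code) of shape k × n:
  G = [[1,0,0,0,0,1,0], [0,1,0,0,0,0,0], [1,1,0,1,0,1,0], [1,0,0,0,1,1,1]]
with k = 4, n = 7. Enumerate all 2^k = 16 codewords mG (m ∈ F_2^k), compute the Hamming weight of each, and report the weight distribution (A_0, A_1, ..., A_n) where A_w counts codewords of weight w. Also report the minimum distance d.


Weight distribution: A_0 = 1, A_1 = 2, A_2 = 3, A_3 = 4, A_4 = 3, A_5 = 2, A_6 = 1. Minimum distance d = 1.

Enumerate all 2^4 = 16 messages m ∈ F_2^4.
For each, compute codeword c = mG in F_2^7, then tally its weight.
  m = 0000 → c = 0000000, weight = 0.
  m = 1000 → c = 1000010, weight = 2.
  m = 0100 → c = 0100000, weight = 1.
  m = 1100 → c = 1100010, weight = 3.
  m = 0010 → c = 1101010, weight = 4.
  m = 1010 → c = 0101000, weight = 2.
  m = 0110 → c = 1001010, weight = 3.
  m = 1110 → c = 0001000, weight = 1.
  m = 0001 → c = 1000111, weight = 4.
  m = 1001 → c = 0000101, weight = 2.
  m = 0101 → c = 1100111, weight = 5.
  m = 1101 → c = 0100101, weight = 3.
  m = 0011 → c = 0101101, weight = 4.
  m = 1011 → c = 1101111, weight = 6.
  m = 0111 → c = 0001101, weight = 3.
  m = 1111 → c = 1001111, weight = 5.
Tally weights:
  weight 0: 1 codewords.
  weight 1: 2 codewords.
  weight 2: 3 codewords.
  weight 3: 4 codewords.
  weight 4: 3 codewords.
  weight 5: 2 codewords.
  weight 6: 1 codewords.
Minimum distance d = smallest w > 0 with A_w > 0 = 1.
Sanity: Σ A_w = 16 = 2^4 = 16 ✓.


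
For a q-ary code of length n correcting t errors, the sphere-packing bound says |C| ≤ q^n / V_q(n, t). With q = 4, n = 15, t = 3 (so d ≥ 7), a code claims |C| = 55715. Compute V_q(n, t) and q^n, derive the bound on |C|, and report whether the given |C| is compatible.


V_q(n, t) = 13276, q^n = 1073741824, Hamming bound = 80878, |C| = 55715 ≤ bound (satisfied).

Step 1: Compute V_q(n, t) = Σ_{j=0}^3 C(n, j) (q−1)^j.
  j = 0: C(15,0)·(3)^0 = 1·1 = 1.
  j = 1: C(15,1)·(3)^1 = 15·3 = 45.
  j = 2: C(15,2)·(3)^2 = 105·9 = 945.
  j = 3: C(15,3)·(3)^3 = 455·27 = 12285.
  V_q(n, t) = 1 + 45 + 945 + 12285 = 13276.
Step 2: q^n = 4^15 = 1073741824.
Step 3: Hamming bound ⌊q^n / V_q(n,t)⌋ = ⌊1073741824/13276⌋ = 80878.
Step 4: Compare |C| = 55715 to 80878: satisfied.
The claimed |C| lies below the Hamming bound.


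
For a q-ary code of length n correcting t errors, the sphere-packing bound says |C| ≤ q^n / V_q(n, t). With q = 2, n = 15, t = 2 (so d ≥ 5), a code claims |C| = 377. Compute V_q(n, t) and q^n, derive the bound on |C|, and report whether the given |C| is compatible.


V_q(n, t) = 121, q^n = 32768, Hamming bound = 270, |C| = 377 > bound (violated).

Step 1: Compute V_q(n, t) = Σ_{j=0}^2 C(n, j) (q−1)^j.
  j = 0: C(15,0)·(1)^0 = 1·1 = 1.
  j = 1: C(15,1)·(1)^1 = 15·1 = 15.
  j = 2: C(15,2)·(1)^2 = 105·1 = 105.
  V_q(n, t) = 1 + 15 + 105 = 121.
Step 2: q^n = 2^15 = 32768.
Step 3: Hamming bound ⌊q^n / V_q(n,t)⌋ = ⌊32768/121⌋ = 270.
Step 4: Compare |C| = 377 to 270: violated.
The claimed |C| lies above the Hamming bound, so no 2-ary code of length 15 with d ≥ 5 can have 377 codewords.


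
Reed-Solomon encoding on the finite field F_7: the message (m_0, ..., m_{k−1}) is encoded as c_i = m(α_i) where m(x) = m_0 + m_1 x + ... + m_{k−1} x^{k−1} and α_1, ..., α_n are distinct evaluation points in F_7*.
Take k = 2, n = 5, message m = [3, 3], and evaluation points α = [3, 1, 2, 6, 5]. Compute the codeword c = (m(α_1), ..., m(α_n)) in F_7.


c = [5, 6, 2, 0, 4]

Message polynomial: m(x) = 3 + 3·x (mod 7).
For each evaluation point α_i, compute m(α_i) mod 7:
  α_1 = 3: Horner steps 3 → 5, so m(3) = 5.
  α_2 = 1: Horner steps 3 → 6, so m(1) = 6.
  α_3 = 2: Horner steps 3 → 2, so m(2) = 2.
  α_4 = 6: Horner steps 3 → 0, so m(6) = 0.
  α_5 = 5: Horner steps 3 → 4, so m(5) = 4.
Codeword c = [5, 6, 2, 0, 4] ∈ F_7^5.


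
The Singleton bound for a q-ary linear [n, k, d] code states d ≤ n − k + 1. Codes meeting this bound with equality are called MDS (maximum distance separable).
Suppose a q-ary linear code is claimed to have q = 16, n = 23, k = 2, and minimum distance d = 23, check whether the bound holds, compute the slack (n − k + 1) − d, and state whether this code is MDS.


Singleton RHS = n − k + 1 = 22, slack = -1, bound violated (no such code; not MDS).

Singleton bound: d ≤ n − k + 1.
Here n = 23, k = 2, so n − k + 1 = 22.
Given d = 23, check d ≤ 22: NO.
Slack = (n − k + 1) − d = -1.
The slack is negative: d = 23 exceeds n − k + 1 = 22 by 1, so the Singleton bound is violated and no linear [23, 2, 23]_16 code can exist. In particular it is not MDS (MDS requires d = n − k + 1 exactly).
Description: the claimed parameters are [23, 2, 23]_16; such a code would be impossible (violates the Singleton bound).
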